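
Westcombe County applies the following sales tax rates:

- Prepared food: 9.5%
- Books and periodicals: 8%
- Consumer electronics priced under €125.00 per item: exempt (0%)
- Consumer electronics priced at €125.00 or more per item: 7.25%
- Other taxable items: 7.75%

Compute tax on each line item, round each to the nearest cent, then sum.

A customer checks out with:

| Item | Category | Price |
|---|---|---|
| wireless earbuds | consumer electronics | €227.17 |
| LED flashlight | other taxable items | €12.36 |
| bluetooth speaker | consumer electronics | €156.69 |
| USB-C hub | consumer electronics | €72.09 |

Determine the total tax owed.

€28.79

Wireless earbuds €227.17: consumer electronics, €125.00 or more → 7.25% → €16.47
LED flashlight €12.36: other taxable items → 7.75% → €0.96
Bluetooth speaker €156.69: consumer electronics, €125.00 or more → 7.25% → €11.36
USB-C hub €72.09: consumer electronics, under €125.00 → 0% → €0.00
Total tax = €16.47 + €0.96 + €11.36 = €28.79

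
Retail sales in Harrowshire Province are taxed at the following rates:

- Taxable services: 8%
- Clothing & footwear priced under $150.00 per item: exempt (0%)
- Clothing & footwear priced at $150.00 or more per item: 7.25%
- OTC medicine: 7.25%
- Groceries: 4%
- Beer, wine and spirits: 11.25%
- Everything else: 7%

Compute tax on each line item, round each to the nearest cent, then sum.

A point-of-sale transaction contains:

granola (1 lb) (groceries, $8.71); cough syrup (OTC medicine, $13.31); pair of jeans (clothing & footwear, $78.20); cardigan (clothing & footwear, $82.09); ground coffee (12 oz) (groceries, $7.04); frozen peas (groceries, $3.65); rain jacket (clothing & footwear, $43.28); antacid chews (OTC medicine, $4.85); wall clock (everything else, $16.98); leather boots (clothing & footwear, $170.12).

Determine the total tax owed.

$15.61

Granola (1 lb) $8.71: groceries → 4% → $0.35
Cough syrup $13.31: OTC medicine → 7.25% → $0.96
Pair of jeans $78.20: clothing & footwear, under $150.00 → 0% → $0.00
Cardigan $82.09: clothing & footwear, under $150.00 → 0% → $0.00
Ground coffee (12 oz) $7.04: groceries → 4% → $0.28
Frozen peas $3.65: groceries → 4% → $0.15
Rain jacket $43.28: clothing & footwear, under $150.00 → 0% → $0.00
Antacid chews $4.85: OTC medicine → 7.25% → $0.35
Wall clock $16.98: everything else → 7% → $1.19
Leather boots $170.12: clothing & footwear, $150.00 or more → 7.25% → $12.33
Total tax = $0.35 + $0.96 + $0.28 + $0.15 + $0.35 + $1.19 + $12.33 = $15.61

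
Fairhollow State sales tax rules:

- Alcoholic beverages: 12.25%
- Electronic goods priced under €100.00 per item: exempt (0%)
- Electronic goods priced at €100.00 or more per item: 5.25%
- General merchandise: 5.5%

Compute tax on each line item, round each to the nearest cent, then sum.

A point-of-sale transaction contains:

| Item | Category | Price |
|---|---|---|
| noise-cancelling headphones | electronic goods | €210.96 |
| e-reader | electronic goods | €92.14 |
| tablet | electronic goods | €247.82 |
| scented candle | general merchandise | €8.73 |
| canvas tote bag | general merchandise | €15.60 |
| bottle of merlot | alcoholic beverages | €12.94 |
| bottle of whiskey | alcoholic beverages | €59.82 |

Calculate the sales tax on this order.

Noise-cancelling headphones €210.96: electronic goods, €100.00 or more → 5.25% → €11.08
E-reader €92.14: electronic goods, under €100.00 → 0% → €0.00
Tablet €247.82: electronic goods, €100.00 or more → 5.25% → €13.01
Scented candle €8.73: general merchandise → 5.5% → €0.48
Canvas tote bag €15.60: general merchandise → 5.5% → €0.86
Bottle of merlot €12.94: alcoholic beverages → 12.25% → €1.59
Bottle of whiskey €59.82: alcoholic beverages → 12.25% → €7.33
Total tax = €11.08 + €13.01 + €0.48 + €0.86 + €1.59 + €7.33 = €34.35

€34.35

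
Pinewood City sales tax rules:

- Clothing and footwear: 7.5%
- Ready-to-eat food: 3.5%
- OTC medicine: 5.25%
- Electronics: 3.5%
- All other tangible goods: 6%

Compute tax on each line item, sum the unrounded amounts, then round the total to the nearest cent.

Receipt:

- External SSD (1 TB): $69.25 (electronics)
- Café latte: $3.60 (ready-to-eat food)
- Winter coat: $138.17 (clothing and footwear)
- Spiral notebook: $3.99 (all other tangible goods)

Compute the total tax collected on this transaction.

$13.15

External SSD (1 TB) $69.25: electronics → 3.5% → $2.42375
Café latte $3.60: ready-to-eat food → 3.5% → $0.126
Winter coat $138.17: clothing and footwear → 7.5% → $10.36275
Spiral notebook $3.99: all other tangible goods → 6% → $0.2394
Unrounded tax sum = $13.1519 → $13.15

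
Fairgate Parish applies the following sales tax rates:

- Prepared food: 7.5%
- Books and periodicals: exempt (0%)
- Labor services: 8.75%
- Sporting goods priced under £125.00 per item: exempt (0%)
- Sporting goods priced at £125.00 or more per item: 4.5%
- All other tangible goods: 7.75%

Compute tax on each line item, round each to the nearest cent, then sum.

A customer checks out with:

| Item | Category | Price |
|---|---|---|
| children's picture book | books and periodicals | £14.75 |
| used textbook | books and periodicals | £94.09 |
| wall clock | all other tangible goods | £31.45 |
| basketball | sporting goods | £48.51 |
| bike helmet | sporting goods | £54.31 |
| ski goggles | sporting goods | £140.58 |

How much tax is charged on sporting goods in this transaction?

Basketball £48.51: sporting goods, under £125.00 → 0% → £0.00
Bike helmet £54.31: sporting goods, under £125.00 → 0% → £0.00
Ski goggles £140.58: sporting goods, £125.00 or more → 4.5% → £6.33
Tax on sporting goods = £0.00 + £0.00 + £6.33 = £6.33

£6.33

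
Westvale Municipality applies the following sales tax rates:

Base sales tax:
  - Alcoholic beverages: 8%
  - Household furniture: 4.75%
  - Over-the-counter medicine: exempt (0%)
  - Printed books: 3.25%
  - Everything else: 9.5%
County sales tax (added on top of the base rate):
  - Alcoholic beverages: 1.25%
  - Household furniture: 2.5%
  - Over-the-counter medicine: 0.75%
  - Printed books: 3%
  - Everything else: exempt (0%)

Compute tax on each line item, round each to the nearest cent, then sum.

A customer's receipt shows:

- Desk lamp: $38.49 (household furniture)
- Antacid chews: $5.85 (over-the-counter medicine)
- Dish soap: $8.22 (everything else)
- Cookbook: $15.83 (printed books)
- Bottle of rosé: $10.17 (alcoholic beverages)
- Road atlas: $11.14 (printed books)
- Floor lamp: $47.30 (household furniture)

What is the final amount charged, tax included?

Desk lamp $38.49: household furniture → 4.75% + 2.5% county = 7.25% → $2.79
Antacid chews $5.85: over-the-counter medicine → 0% + 0.75% county = 0.75% → $0.04
Dish soap $8.22: everything else → 9.5% + 0% county = 9.5% → $0.78
Cookbook $15.83: printed books → 3.25% + 3% county = 6.25% → $0.99
Bottle of rosé $10.17: alcoholic beverages → 8% + 1.25% county = 9.25% → $0.94
Road atlas $11.14: printed books → 3.25% + 3% county = 6.25% → $0.70
Floor lamp $47.30: household furniture → 4.75% + 2.5% county = 7.25% → $3.43
Subtotal = $137.00; tax = $9.67; total due = $146.67

$146.67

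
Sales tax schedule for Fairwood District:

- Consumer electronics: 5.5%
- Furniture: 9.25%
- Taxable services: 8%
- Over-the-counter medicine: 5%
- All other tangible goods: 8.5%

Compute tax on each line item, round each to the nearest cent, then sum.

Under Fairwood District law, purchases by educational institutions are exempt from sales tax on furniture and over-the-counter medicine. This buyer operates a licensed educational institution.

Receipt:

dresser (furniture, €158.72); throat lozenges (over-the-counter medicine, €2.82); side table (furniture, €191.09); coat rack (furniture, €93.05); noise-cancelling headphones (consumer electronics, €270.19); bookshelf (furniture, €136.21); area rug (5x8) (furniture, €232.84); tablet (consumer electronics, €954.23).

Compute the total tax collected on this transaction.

Dresser €158.72: furniture, buyer-exempt → 0% → €0.00
Throat lozenges €2.82: over-the-counter medicine, buyer-exempt → 0% → €0.00
Side table €191.09: furniture, buyer-exempt → 0% → €0.00
Coat rack €93.05: furniture, buyer-exempt → 0% → €0.00
Noise-cancelling headphones €270.19: consumer electronics → 5.5% → €14.86
Bookshelf €136.21: furniture, buyer-exempt → 0% → €0.00
Area rug (5x8) €232.84: furniture, buyer-exempt → 0% → €0.00
Tablet €954.23: consumer electronics → 5.5% → €52.48
Total tax = €14.86 + €52.48 = €67.34

€67.34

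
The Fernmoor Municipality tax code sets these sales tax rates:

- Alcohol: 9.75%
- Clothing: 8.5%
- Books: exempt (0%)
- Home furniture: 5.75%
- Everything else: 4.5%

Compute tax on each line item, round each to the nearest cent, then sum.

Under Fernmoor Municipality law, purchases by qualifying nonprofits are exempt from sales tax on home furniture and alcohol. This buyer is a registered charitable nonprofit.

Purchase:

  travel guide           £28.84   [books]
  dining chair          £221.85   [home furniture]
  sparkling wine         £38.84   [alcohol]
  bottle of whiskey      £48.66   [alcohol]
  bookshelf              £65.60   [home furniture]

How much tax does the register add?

Travel guide £28.84: books → 0% → £0.00
Dining chair £221.85: home furniture, buyer-exempt → 0% → £0.00
Sparkling wine £38.84: alcohol, buyer-exempt → 0% → £0.00
Bottle of whiskey £48.66: alcohol, buyer-exempt → 0% → £0.00
Bookshelf £65.60: home furniture, buyer-exempt → 0% → £0.00
Total tax = £0.00

£0.00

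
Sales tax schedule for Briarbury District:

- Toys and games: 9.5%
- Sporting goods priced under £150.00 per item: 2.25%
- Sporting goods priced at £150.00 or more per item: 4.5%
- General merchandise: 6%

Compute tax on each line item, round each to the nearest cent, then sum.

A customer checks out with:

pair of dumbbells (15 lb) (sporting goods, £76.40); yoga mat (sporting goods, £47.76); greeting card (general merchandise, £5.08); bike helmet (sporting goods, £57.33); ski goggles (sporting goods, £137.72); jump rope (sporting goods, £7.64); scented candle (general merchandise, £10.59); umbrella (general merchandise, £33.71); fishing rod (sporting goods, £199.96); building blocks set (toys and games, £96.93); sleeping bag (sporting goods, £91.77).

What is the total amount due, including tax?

£795.47

Pair of dumbbells (15 lb) £76.40: sporting goods, under £150.00 → 2.25% → £1.72
Yoga mat £47.76: sporting goods, under £150.00 → 2.25% → £1.07
Greeting card £5.08: general merchandise → 6% → £0.30
Bike helmet £57.33: sporting goods, under £150.00 → 2.25% → £1.29
Ski goggles £137.72: sporting goods, under £150.00 → 2.25% → £3.10
Jump rope £7.64: sporting goods, under £150.00 → 2.25% → £0.17
Scented candle £10.59: general merchandise → 6% → £0.64
Umbrella £33.71: general merchandise → 6% → £2.02
Fishing rod £199.96: sporting goods, £150.00 or more → 4.5% → £9.00
Building blocks set £96.93: toys and games → 9.5% → £9.21
Sleeping bag £91.77: sporting goods, under £150.00 → 2.25% → £2.06
Subtotal = £764.89; tax = £30.58; total due = £795.47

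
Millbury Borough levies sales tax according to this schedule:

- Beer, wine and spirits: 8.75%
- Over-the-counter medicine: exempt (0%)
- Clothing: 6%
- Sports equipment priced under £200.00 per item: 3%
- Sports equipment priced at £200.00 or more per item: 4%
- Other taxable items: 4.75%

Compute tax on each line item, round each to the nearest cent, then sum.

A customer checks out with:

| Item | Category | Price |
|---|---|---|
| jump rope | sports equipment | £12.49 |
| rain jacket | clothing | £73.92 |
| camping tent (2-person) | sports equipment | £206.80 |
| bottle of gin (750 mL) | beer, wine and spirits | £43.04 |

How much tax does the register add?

Jump rope £12.49: sports equipment, under £200.00 → 3% → £0.37
Rain jacket £73.92: clothing → 6% → £4.44
Camping tent (2-person) £206.80: sports equipment, £200.00 or more → 4% → £8.27
Bottle of gin (750 mL) £43.04: beer, wine and spirits → 8.75% → £3.77
Total tax = £0.37 + £4.44 + £8.27 + £3.77 = £16.85

£16.85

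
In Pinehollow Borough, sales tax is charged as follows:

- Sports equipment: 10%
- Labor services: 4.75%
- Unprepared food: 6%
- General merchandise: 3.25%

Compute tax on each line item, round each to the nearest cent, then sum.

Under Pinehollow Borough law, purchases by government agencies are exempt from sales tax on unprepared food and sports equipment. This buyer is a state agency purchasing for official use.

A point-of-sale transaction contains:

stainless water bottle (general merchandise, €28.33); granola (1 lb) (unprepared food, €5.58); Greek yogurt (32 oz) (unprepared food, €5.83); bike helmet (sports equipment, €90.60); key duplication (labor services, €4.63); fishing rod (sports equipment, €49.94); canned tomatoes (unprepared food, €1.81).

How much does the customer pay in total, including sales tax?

Stainless water bottle €28.33: general merchandise → 3.25% → €0.92
Granola (1 lb) €5.58: unprepared food, buyer-exempt → 0% → €0.00
Greek yogurt (32 oz) €5.83: unprepared food, buyer-exempt → 0% → €0.00
Bike helmet €90.60: sports equipment, buyer-exempt → 0% → €0.00
Key duplication €4.63: labor services → 4.75% → €0.22
Fishing rod €49.94: sports equipment, buyer-exempt → 0% → €0.00
Canned tomatoes €1.81: unprepared food, buyer-exempt → 0% → €0.00
Subtotal = €186.72; tax = €1.14; total due = €187.86

€187.86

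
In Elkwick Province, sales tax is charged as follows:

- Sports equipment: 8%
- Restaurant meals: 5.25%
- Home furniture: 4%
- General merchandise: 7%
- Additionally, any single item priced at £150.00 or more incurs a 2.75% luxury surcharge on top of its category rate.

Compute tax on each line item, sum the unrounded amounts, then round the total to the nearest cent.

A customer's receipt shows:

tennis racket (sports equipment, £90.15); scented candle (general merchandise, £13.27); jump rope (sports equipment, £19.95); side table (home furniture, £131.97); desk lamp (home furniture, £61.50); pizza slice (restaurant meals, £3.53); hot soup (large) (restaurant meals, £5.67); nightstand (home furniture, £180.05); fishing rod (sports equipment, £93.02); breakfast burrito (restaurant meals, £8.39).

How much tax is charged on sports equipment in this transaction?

Tennis racket £90.15: sports equipment → 8% → £7.212
Jump rope £19.95: sports equipment → 8% → £1.596
Fishing rod £93.02: sports equipment → 8% → £7.4416
Tax on sports equipment: unrounded sum = £16.2496 → £16.25

£16.25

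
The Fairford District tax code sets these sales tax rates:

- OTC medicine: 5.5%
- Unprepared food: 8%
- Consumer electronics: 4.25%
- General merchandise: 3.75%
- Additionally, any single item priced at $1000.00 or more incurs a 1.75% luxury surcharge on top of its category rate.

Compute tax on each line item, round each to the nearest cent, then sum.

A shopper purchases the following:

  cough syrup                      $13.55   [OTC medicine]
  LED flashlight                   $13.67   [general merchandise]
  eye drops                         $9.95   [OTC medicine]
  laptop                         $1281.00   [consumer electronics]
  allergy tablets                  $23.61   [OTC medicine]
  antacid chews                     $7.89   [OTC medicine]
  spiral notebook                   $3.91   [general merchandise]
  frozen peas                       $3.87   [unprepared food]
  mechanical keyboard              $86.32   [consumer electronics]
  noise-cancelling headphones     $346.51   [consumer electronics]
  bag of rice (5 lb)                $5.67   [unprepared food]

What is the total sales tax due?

Cough syrup $13.55: OTC medicine → 5.5% → $0.75
LED flashlight $13.67: general merchandise → 3.75% → $0.51
Eye drops $9.95: OTC medicine → 5.5% → $0.55
Laptop $1281.00: consumer electronics → 4.25% + 1.75% surcharge = 6% → $76.86
Allergy tablets $23.61: OTC medicine → 5.5% → $1.30
Antacid chews $7.89: OTC medicine → 5.5% → $0.43
Spiral notebook $3.91: general merchandise → 3.75% → $0.15
Frozen peas $3.87: unprepared food → 8% → $0.31
Mechanical keyboard $86.32: consumer electronics → 4.25% → $3.67
Noise-cancelling headphones $346.51: consumer electronics → 4.25% → $14.73
Bag of rice (5 lb) $5.67: unprepared food → 8% → $0.45
Total tax = $0.75 + $0.51 + $0.55 + $76.86 + $1.30 + $0.43 + $0.15 + $0.31 + $3.67 + $14.73 + $0.45 = $99.71

$99.71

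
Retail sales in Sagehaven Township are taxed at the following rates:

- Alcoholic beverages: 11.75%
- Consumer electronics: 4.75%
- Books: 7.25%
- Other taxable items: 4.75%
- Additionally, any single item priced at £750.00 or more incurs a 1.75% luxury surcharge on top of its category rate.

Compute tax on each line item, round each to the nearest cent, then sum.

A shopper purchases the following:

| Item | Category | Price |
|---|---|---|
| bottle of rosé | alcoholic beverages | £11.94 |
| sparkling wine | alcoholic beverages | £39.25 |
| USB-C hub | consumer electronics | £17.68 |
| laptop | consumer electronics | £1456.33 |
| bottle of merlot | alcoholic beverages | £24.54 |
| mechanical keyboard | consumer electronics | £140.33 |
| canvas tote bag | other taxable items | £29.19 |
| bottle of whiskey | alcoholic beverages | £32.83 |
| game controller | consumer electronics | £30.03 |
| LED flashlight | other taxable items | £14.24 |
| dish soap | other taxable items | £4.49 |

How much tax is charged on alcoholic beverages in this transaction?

Bottle of rosé £11.94: alcoholic beverages → 11.75% → £1.40
Sparkling wine £39.25: alcoholic beverages → 11.75% → £4.61
Bottle of merlot £24.54: alcoholic beverages → 11.75% → £2.88
Bottle of whiskey £32.83: alcoholic beverages → 11.75% → £3.86
Tax on alcoholic beverages = £1.40 + £4.61 + £2.88 + £3.86 = £12.75

£12.75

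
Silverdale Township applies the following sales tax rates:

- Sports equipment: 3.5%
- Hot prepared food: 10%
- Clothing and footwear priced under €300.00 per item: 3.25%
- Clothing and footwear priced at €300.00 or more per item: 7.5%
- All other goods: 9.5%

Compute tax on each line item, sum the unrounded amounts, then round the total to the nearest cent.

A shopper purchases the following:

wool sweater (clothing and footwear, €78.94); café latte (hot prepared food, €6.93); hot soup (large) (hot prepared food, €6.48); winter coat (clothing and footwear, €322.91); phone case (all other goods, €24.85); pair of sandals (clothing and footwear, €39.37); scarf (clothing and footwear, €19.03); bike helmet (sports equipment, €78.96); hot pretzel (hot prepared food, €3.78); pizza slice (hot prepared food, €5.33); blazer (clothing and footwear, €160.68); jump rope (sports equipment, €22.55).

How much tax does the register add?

Wool sweater €78.94: clothing and footwear, under €300.00 → 3.25% → €2.56555
Café latte €6.93: hot prepared food → 10% → €0.693
Hot soup (large) €6.48: hot prepared food → 10% → €0.648
Winter coat €322.91: clothing and footwear, €300.00 or more → 7.5% → €24.21825
Phone case €24.85: all other goods → 9.5% → €2.36075
Pair of sandals €39.37: clothing and footwear, under €300.00 → 3.25% → €1.279525
Scarf €19.03: clothing and footwear, under €300.00 → 3.25% → €0.618475
Bike helmet €78.96: sports equipment → 3.5% → €2.7636
Hot pretzel €3.78: hot prepared food → 10% → €0.378
Pizza slice €5.33: hot prepared food → 10% → €0.533
Blazer €160.68: clothing and footwear, under €300.00 → 3.25% → €5.2221
Jump rope €22.55: sports equipment → 3.5% → €0.78925
Unrounded tax sum = €42.0695 → €42.07

€42.07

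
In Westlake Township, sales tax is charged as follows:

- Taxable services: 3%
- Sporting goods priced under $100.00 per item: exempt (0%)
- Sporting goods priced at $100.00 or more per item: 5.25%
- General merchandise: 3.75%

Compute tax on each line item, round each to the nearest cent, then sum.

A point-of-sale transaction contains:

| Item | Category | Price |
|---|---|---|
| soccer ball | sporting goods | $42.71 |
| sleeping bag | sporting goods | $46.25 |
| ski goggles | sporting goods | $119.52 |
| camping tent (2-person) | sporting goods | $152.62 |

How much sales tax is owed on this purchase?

$14.28

Soccer ball $42.71: sporting goods, under $100.00 → 0% → $0.00
Sleeping bag $46.25: sporting goods, under $100.00 → 0% → $0.00
Ski goggles $119.52: sporting goods, $100.00 or more → 5.25% → $6.27
Camping tent (2-person) $152.62: sporting goods, $100.00 or more → 5.25% → $8.01
Total tax = $6.27 + $8.01 = $14.28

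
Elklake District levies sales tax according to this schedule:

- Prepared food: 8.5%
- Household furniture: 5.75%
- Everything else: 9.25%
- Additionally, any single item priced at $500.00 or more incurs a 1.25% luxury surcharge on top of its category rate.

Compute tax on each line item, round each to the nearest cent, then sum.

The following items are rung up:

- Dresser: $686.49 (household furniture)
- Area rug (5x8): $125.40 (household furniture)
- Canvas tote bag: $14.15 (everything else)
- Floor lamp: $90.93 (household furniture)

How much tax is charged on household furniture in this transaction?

Dresser $686.49: household furniture → 5.75% + 1.25% surcharge = 7% → $48.05
Area rug (5x8) $125.40: household furniture → 5.75% → $7.21
Floor lamp $90.93: household furniture → 5.75% → $5.23
Tax on household furniture = $48.05 + $7.21 + $5.23 = $60.49

$60.49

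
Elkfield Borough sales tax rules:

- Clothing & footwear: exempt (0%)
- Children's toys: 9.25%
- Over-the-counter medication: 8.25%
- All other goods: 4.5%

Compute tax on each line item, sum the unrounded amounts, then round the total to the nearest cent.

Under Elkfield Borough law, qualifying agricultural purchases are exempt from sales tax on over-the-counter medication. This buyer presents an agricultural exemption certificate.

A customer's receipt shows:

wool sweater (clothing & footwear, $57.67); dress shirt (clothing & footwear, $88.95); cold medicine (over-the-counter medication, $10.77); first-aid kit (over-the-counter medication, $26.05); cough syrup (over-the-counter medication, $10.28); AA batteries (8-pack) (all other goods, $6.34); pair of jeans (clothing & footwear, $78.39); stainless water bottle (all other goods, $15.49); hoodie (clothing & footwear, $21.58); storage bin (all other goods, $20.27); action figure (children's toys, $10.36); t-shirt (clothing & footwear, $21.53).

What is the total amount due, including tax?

$370.53

Wool sweater $57.67: clothing & footwear → 0% → $0.00
Dress shirt $88.95: clothing & footwear → 0% → $0.00
Cold medicine $10.77: over-the-counter medication, buyer-exempt → 0% → $0.00
First-aid kit $26.05: over-the-counter medication, buyer-exempt → 0% → $0.00
Cough syrup $10.28: over-the-counter medication, buyer-exempt → 0% → $0.00
AA batteries (8-pack) $6.34: all other goods → 4.5% → $0.2853
Pair of jeans $78.39: clothing & footwear → 0% → $0.00
Stainless water bottle $15.49: all other goods → 4.5% → $0.69705
Hoodie $21.58: clothing & footwear → 0% → $0.00
Storage bin $20.27: all other goods → 4.5% → $0.91215
Action figure $10.36: children's toys → 9.25% → $0.9583
T-shirt $21.53: clothing & footwear → 0% → $0.00
Subtotal = $367.68; unrounded tax = $2.8528 → $2.85; total due = $370.53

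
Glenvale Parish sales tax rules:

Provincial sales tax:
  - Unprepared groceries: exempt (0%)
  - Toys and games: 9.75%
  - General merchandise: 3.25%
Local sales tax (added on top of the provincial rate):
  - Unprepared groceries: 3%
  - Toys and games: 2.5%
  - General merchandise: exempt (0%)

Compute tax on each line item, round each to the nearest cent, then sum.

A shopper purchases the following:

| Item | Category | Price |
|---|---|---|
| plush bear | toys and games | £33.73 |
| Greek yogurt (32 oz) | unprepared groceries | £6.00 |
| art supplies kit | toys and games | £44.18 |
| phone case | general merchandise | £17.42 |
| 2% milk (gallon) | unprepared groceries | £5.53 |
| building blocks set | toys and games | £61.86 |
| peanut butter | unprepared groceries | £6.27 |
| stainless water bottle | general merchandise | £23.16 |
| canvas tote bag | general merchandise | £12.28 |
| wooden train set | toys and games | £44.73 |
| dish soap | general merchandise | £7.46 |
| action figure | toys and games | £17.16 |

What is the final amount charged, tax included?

Plush bear £33.73: toys and games → 9.75% + 2.5% local = 12.25% → £4.13
Greek yogurt (32 oz) £6.00: unprepared groceries → 0% + 3% local = 3% → £0.18
Art supplies kit £44.18: toys and games → 9.75% + 2.5% local = 12.25% → £5.41
Phone case £17.42: general merchandise → 3.25% + 0% local = 3.25% → £0.57
2% milk (gallon) £5.53: unprepared groceries → 0% + 3% local = 3% → £0.17
Building blocks set £61.86: toys and games → 9.75% + 2.5% local = 12.25% → £7.58
Peanut butter £6.27: unprepared groceries → 0% + 3% local = 3% → £0.19
Stainless water bottle £23.16: general merchandise → 3.25% + 0% local = 3.25% → £0.75
Canvas tote bag £12.28: general merchandise → 3.25% + 0% local = 3.25% → £0.40
Wooden train set £44.73: toys and games → 9.75% + 2.5% local = 12.25% → £5.48
Dish soap £7.46: general merchandise → 3.25% + 0% local = 3.25% → £0.24
Action figure £17.16: toys and games → 9.75% + 2.5% local = 12.25% → £2.10
Subtotal = £279.78; tax = £27.20; total due = £306.98

£306.98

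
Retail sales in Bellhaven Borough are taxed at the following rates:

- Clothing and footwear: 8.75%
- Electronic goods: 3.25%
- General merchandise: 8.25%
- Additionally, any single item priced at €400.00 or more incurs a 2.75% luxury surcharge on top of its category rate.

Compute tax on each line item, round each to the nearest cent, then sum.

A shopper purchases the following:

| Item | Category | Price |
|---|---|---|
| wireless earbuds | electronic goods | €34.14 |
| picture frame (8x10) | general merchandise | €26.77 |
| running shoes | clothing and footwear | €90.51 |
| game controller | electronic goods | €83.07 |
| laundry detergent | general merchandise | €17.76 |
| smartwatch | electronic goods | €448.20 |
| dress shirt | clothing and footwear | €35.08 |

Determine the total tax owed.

€45.37

Wireless earbuds €34.14: electronic goods → 3.25% → €1.11
Picture frame (8x10) €26.77: general merchandise → 8.25% → €2.21
Running shoes €90.51: clothing and footwear → 8.75% → €7.92
Game controller €83.07: electronic goods → 3.25% → €2.70
Laundry detergent €17.76: general merchandise → 8.25% → €1.47
Smartwatch €448.20: electronic goods → 3.25% + 2.75% surcharge = 6% → €26.89
Dress shirt €35.08: clothing and footwear → 8.75% → €3.07
Total tax = €1.11 + €2.21 + €7.92 + €2.70 + €1.47 + €26.89 + €3.07 = €45.37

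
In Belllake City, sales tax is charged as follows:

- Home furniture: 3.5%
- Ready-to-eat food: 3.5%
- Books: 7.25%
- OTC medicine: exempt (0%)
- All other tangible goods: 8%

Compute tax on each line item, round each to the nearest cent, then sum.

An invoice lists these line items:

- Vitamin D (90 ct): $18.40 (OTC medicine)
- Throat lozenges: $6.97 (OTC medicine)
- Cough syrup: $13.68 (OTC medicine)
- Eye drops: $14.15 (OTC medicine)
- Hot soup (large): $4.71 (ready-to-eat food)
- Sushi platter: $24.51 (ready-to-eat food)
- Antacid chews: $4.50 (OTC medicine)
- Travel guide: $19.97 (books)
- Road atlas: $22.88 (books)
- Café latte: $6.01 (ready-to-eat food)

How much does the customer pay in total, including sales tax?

$140.12

Vitamin D (90 ct) $18.40: OTC medicine → 0% → $0.00
Throat lozenges $6.97: OTC medicine → 0% → $0.00
Cough syrup $13.68: OTC medicine → 0% → $0.00
Eye drops $14.15: OTC medicine → 0% → $0.00
Hot soup (large) $4.71: ready-to-eat food → 3.5% → $0.16
Sushi platter $24.51: ready-to-eat food → 3.5% → $0.86
Antacid chews $4.50: OTC medicine → 0% → $0.00
Travel guide $19.97: books → 7.25% → $1.45
Road atlas $22.88: books → 7.25% → $1.66
Café latte $6.01: ready-to-eat food → 3.5% → $0.21
Subtotal = $135.78; tax = $4.34; total due = $140.12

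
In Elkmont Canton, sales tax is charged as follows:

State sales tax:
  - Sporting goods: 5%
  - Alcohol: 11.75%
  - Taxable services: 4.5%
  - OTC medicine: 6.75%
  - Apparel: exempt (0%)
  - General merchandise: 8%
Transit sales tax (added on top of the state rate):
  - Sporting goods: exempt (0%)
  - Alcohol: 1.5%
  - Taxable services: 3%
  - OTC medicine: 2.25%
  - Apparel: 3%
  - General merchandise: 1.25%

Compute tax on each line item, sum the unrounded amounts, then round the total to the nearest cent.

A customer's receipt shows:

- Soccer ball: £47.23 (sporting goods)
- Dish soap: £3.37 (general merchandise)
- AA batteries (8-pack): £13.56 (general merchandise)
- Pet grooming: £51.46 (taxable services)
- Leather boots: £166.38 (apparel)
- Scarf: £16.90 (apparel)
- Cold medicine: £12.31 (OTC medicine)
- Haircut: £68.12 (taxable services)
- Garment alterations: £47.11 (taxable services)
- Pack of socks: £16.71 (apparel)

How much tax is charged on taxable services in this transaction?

Pet grooming £51.46: taxable services → 4.5% + 3% transit = 7.5% → £3.8595
Haircut £68.12: taxable services → 4.5% + 3% transit = 7.5% → £5.109
Garment alterations £47.11: taxable services → 4.5% + 3% transit = 7.5% → £3.53325
Tax on taxable services: unrounded sum = £12.50175 → £12.50

£12.50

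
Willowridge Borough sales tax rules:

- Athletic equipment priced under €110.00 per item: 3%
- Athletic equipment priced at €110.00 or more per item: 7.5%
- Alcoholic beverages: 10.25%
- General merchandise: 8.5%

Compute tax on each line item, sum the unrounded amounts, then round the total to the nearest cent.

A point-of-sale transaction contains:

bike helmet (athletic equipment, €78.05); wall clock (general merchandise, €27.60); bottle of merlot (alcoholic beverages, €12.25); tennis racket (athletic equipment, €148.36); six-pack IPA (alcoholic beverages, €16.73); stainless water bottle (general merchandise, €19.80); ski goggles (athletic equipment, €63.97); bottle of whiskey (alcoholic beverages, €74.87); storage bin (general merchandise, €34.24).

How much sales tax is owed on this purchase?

Bike helmet €78.05: athletic equipment, under €110.00 → 3% → €2.3415
Wall clock €27.60: general merchandise → 8.5% → €2.346
Bottle of merlot €12.25: alcoholic beverages → 10.25% → €1.255625
Tennis racket €148.36: athletic equipment, €110.00 or more → 7.5% → €11.127
Six-pack IPA €16.73: alcoholic beverages → 10.25% → €1.714825
Stainless water bottle €19.80: general merchandise → 8.5% → €1.683
Ski goggles €63.97: athletic equipment, under €110.00 → 3% → €1.9191
Bottle of whiskey €74.87: alcoholic beverages → 10.25% → €7.674175
Storage bin €34.24: general merchandise → 8.5% → €2.9104
Unrounded tax sum = €32.971625 → €32.97

€32.97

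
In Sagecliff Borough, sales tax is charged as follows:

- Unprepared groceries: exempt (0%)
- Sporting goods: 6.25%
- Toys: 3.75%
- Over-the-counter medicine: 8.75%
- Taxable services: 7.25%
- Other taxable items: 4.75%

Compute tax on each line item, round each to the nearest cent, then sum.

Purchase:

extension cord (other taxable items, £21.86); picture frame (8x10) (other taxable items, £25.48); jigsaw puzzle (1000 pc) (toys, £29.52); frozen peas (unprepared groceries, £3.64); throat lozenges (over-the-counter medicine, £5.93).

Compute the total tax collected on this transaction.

£3.88

Extension cord £21.86: other taxable items → 4.75% → £1.04
Picture frame (8x10) £25.48: other taxable items → 4.75% → £1.21
Jigsaw puzzle (1000 pc) £29.52: toys → 3.75% → £1.11
Frozen peas £3.64: unprepared groceries → 0% → £0.00
Throat lozenges £5.93: over-the-counter medicine → 8.75% → £0.52
Total tax = £1.04 + £1.21 + £1.11 + £0.52 = £3.88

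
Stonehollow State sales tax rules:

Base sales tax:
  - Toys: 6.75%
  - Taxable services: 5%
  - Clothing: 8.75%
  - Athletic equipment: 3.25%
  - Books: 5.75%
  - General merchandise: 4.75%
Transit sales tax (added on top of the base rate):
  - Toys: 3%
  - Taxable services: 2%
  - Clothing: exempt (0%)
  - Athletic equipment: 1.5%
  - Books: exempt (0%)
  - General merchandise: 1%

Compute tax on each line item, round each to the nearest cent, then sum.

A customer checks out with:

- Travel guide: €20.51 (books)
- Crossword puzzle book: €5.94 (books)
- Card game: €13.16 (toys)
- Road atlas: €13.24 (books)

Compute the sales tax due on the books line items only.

€2.28

Travel guide €20.51: books → 5.75% + 0% transit = 5.75% → €1.18
Crossword puzzle book €5.94: books → 5.75% + 0% transit = 5.75% → €0.34
Road atlas €13.24: books → 5.75% + 0% transit = 5.75% → €0.76
Tax on books = €1.18 + €0.34 + €0.76 = €2.28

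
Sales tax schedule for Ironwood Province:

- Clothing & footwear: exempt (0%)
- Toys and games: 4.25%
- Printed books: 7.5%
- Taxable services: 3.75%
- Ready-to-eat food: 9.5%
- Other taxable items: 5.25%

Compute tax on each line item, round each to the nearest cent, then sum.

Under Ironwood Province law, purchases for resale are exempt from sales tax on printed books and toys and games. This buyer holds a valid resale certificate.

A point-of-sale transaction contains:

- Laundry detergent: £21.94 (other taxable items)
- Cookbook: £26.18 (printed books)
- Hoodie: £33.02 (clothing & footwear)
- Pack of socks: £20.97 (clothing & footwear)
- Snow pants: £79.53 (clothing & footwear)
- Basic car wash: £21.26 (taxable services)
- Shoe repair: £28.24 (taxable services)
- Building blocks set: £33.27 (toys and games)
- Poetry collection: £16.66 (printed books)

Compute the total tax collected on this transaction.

£3.01

Laundry detergent £21.94: other taxable items → 5.25% → £1.15
Cookbook £26.18: printed books, buyer-exempt → 0% → £0.00
Hoodie £33.02: clothing & footwear → 0% → £0.00
Pack of socks £20.97: clothing & footwear → 0% → £0.00
Snow pants £79.53: clothing & footwear → 0% → £0.00
Basic car wash £21.26: taxable services → 3.75% → £0.80
Shoe repair £28.24: taxable services → 3.75% → £1.06
Building blocks set £33.27: toys and games, buyer-exempt → 0% → £0.00
Poetry collection £16.66: printed books, buyer-exempt → 0% → £0.00
Total tax = £1.15 + £0.80 + £1.06 = £3.01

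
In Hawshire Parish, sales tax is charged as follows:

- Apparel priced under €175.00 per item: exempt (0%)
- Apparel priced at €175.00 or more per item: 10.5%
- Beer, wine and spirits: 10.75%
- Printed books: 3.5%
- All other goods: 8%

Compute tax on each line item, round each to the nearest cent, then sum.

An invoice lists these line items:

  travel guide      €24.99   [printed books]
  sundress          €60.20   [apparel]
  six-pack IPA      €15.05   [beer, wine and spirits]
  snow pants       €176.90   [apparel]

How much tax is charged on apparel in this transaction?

€18.57

Sundress €60.20: apparel, under €175.00 → 0% → €0.00
Snow pants €176.90: apparel, €175.00 or more → 10.5% → €18.57
Tax on apparel = €0.00 + €18.57 = €18.57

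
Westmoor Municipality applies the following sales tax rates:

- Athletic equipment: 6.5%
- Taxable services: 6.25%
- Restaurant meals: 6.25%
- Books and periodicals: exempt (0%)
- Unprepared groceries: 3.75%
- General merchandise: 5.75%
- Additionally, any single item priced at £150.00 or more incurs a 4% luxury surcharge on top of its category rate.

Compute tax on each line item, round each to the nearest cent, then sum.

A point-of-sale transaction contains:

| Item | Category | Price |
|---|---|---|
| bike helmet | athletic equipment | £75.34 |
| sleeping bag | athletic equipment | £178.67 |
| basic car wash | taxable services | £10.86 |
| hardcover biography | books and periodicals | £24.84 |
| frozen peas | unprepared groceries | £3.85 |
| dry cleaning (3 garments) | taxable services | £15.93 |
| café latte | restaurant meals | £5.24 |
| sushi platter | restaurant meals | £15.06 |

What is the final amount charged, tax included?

Bike helmet £75.34: athletic equipment → 6.5% → £4.90
Sleeping bag £178.67: athletic equipment → 6.5% + 4% surcharge = 10.5% → £18.76
Basic car wash £10.86: taxable services → 6.25% → £0.68
Hardcover biography £24.84: books and periodicals → 0% → £0.00
Frozen peas £3.85: unprepared groceries → 3.75% → £0.14
Dry cleaning (3 garments) £15.93: taxable services → 6.25% → £1.00
Café latte £5.24: restaurant meals → 6.25% → £0.33
Sushi platter £15.06: restaurant meals → 6.25% → £0.94
Subtotal = £329.79; tax = £26.75; total due = £356.54

£356.54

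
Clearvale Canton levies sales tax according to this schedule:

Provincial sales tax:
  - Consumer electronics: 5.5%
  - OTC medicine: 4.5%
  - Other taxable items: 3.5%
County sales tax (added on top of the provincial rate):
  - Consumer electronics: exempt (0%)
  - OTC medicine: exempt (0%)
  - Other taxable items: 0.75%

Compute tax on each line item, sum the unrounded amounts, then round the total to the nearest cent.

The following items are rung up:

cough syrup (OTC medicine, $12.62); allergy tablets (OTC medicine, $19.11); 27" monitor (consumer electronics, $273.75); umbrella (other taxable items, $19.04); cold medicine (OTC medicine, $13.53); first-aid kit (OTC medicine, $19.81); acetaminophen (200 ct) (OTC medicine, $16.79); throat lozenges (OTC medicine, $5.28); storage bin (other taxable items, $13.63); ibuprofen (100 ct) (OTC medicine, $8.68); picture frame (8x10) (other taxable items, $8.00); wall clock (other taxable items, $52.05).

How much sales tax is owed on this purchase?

Cough syrup $12.62: OTC medicine → 4.5% + 0% county = 4.5% → $0.5679
Allergy tablets $19.11: OTC medicine → 4.5% + 0% county = 4.5% → $0.85995
27" monitor $273.75: consumer electronics → 5.5% + 0% county = 5.5% → $15.05625
Umbrella $19.04: other taxable items → 3.5% + 0.75% county = 4.25% → $0.8092
Cold medicine $13.53: OTC medicine → 4.5% + 0% county = 4.5% → $0.60885
First-aid kit $19.81: OTC medicine → 4.5% + 0% county = 4.5% → $0.89145
Acetaminophen (200 ct) $16.79: OTC medicine → 4.5% + 0% county = 4.5% → $0.75555
Throat lozenges $5.28: OTC medicine → 4.5% + 0% county = 4.5% → $0.2376
Storage bin $13.63: other taxable items → 3.5% + 0.75% county = 4.25% → $0.579275
Ibuprofen (100 ct) $8.68: OTC medicine → 4.5% + 0% county = 4.5% → $0.3906
Picture frame (8x10) $8.00: other taxable items → 3.5% + 0.75% county = 4.25% → $0.34
Wall clock $52.05: other taxable items → 3.5% + 0.75% county = 4.25% → $2.212125
Unrounded tax sum = $23.30875 → $23.31

$23.31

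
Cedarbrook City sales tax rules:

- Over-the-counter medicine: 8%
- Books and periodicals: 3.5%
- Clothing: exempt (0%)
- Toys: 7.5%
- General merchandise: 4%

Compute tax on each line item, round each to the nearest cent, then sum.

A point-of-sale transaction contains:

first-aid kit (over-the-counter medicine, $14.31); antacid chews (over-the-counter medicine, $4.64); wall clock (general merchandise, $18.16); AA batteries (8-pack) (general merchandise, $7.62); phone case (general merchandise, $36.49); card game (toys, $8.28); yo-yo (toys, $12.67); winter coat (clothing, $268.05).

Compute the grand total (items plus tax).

First-aid kit $14.31: over-the-counter medicine → 8% → $1.14
Antacid chews $4.64: over-the-counter medicine → 8% → $0.37
Wall clock $18.16: general merchandise → 4% → $0.73
AA batteries (8-pack) $7.62: general merchandise → 4% → $0.30
Phone case $36.49: general merchandise → 4% → $1.46
Card game $8.28: toys → 7.5% → $0.62
Yo-yo $12.67: toys → 7.5% → $0.95
Winter coat $268.05: clothing → 0% → $0.00
Subtotal = $370.22; tax = $5.57; total due = $375.79

$375.79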